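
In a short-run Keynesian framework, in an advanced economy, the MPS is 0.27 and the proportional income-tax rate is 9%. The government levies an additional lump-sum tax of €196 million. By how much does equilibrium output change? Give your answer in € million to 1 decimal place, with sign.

−€426.2 million

MPC = 1 − MPS = 1 − 0.27 = 0.73.
A lump-sum tax change of +€196 million shifts disposable income by −€196 million; first-round consumption changes by −c × ΔT = −0.73 × (+€196 million) = −€143.08 million.
Expenditure multiplier = 1/(1 − c(1−t)) = 1/(1 − 0.73×0.91) = 1/0.3357 ≈ 2.979.
The tax multiplier is −c × k ≈ −2.175, so ΔY = k × (−c·ΔT) = (−€143.08 million) / 0.3357 ≈ −€426.2 million.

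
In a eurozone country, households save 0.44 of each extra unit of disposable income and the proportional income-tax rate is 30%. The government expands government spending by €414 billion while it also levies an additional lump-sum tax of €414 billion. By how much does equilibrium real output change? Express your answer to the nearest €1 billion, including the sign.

MPC = 1 − MPS = 1 − 0.44 = 0.56.
Expenditure multiplier = 1/(1 − c(1−t)) = 1/(1 − 0.56×0.7) = 1/0.608 ≈ 1.645.
ΔG contributes k·ΔG = (+€414 billion) / 0.608 ≈ +€680.9 billion.
ΔT of +€414 billion changes first-round spending by −c·ΔT = −€231.84 billion, contributing k·(−c·ΔT) = (−€231.84 billion) / 0.608 ≈ −€381.3 billion.
Net ΔY = k(ΔG − c·ΔT) = (+€182.16 billion) / 0.608 ≈ +€300 billion.

+€300 billion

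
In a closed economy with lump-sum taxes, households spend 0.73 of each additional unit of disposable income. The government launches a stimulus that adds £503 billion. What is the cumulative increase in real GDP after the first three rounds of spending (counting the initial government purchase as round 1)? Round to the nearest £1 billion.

Round 1 adds ΔG = £503 billion; each later round is MPC = 0.73 times the previous.
After 3 rounds: 503 + 367.19 + 268.0487 = ΔG·(1 − c^3)/(1 − c) = 503 × (1 − 0.389017)/0.27 ≈ £1,138 billion.

£1,138 billion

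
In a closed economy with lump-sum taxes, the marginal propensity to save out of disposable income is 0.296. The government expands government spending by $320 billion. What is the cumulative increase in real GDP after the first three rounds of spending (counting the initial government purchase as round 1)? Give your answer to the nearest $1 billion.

$704 billion

MPC = 1 − MPS = 1 − 0.296 = 0.704.
Round 1 adds ΔG = $320 billion; each later round is MPC = 0.704 times the previous.
After 3 rounds: 320 + 225.28 + 158.59712 = ΔG·(1 − c^3)/(1 − c) = 320 × (1 − 0.348913664)/0.296 ≈ $704 billion.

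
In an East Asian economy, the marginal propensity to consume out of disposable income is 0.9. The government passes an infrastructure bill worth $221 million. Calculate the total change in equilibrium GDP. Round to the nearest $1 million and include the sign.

Expenditure multiplier = 1/(1 − MPC) = 1/(1 − 0.9) = 1/0.1 = 10.
ΔY = k × ΔG = (+$221 million) / 0.1 = +$2,210 million.

+$2,210 million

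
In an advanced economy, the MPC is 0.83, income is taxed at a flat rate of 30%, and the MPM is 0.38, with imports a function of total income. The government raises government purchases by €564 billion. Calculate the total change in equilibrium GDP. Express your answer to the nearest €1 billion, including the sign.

Spending multiplier = 1/(1 − c(1−t) + m) = 1/(1 − 0.83×0.7 + 0.38) = 1/0.799 ≈ 1.252.
ΔY = k × ΔG = (+€564 billion) / 0.799 ≈ +€706 billion.

+€706 billion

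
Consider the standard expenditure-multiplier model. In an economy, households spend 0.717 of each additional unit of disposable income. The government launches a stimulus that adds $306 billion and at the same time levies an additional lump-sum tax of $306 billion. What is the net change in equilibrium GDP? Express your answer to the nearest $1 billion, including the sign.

+$306 billion

Expenditure multiplier = 1/(1 − MPC) = 1/(1 − 0.717) = 1/0.283 ≈ 3.534.
ΔG contributes k·ΔG = (+$306 billion) / 0.283 ≈ +$1,081.3 billion.
ΔT of +$306 billion changes first-round spending by −c·ΔT = −$219.402 billion, contributing k·(−c·ΔT) = (−$219.402 billion) / 0.283 ≈ −$775.3 billion.
With ΔG = ΔT and no other leakages, the balanced-budget multiplier is 1, so ΔY = ΔG = +$306 billion.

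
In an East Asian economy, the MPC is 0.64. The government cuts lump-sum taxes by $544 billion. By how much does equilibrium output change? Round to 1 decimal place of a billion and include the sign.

A lump-sum tax change of −$544 billion shifts disposable income by +$544 billion; first-round consumption changes by −c × ΔT = −0.64 × (−$544 billion) = +$348.16 billion.
Expenditure multiplier = 1/(1 − MPC) = 1/(1 − 0.64) = 1/0.36 ≈ 2.778.
The tax multiplier is −c × k ≈ −1.778, so ΔY = k × (−c·ΔT) = (+$348.16 billion) / 0.36 ≈ +$967.1 billion.

+$967.1 billion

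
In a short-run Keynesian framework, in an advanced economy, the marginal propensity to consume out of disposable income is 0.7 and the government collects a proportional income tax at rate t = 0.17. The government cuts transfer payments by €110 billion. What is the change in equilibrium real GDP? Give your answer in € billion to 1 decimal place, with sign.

The transfer change shifts disposable income by −€110 billion, so first-round consumption changes by c·ΔTR = 0.7 × (−€110 billion) = −€77 billion.
Expenditure multiplier = 1/(1 − c(1−t)) = 1/(1 − 0.7×0.83) = 1/0.419 ≈ 2.387.
The transfer multiplier is c × k ≈ 1.671, so ΔY = k × (c·ΔTR) = (−€77 billion) / 0.419 ≈ −€183.8 billion.

−€183.8 billion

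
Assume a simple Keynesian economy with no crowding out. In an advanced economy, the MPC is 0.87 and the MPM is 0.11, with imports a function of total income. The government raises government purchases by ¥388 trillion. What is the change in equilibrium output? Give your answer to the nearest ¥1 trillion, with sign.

+¥1,617 trillion

Government-spending multiplier = 1/(1 − c + m) = 1/(1 − 0.87 + 0.11) = 1/0.24 ≈ 4.167.
ΔY = k × ΔG = (+¥388 trillion) / 0.24 ≈ +¥1,617 trillion.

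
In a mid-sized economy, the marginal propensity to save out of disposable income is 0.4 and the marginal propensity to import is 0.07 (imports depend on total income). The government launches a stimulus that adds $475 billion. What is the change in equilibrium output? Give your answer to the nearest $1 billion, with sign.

+$1,011 billion

MPC = 1 − MPS = 1 − 0.4 = 0.6.
Spending multiplier = 1/(1 − c + m) = 1/(1 − 0.6 + 0.07) = 1/0.47 ≈ 2.128.
ΔY = k × ΔG = (+$475 billion) / 0.47 ≈ +$1,011 billion.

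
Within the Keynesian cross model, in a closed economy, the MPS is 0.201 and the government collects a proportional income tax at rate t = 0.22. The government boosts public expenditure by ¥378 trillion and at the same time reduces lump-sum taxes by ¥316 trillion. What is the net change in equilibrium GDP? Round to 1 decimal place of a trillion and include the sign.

MPC = 1 − MPS = 1 − 0.201 = 0.799.
Expenditure multiplier = 1/(1 − c(1−t)) = 1/(1 − 0.799×0.78) = 1/0.37678 ≈ 2.654.
ΔG contributes k·ΔG = (+¥378 trillion) / 0.37678 ≈ +¥1,003.2 trillion.
ΔT of −¥316 trillion changes first-round spending by −c·ΔT = +¥252.484 trillion, contributing k·(−c·ΔT) = (+¥252.484 trillion) / 0.37678 ≈ +¥670.1 trillion.
Net ΔY = k(ΔG − c·ΔT) = (+¥630.484 trillion) / 0.37678 ≈ +¥1,673.3 trillion.

+¥1,673.3 trillion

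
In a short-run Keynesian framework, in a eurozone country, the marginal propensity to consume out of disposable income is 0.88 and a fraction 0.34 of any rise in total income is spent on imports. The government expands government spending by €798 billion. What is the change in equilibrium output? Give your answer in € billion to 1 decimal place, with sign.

Expenditure multiplier = 1/(1 − c + m) = 1/(1 − 0.88 + 0.34) = 1/0.46 ≈ 2.174.
ΔY = k × ΔG = (+€798 billion) / 0.46 ≈ +€1,734.8 billion.

+€1,734.8 billion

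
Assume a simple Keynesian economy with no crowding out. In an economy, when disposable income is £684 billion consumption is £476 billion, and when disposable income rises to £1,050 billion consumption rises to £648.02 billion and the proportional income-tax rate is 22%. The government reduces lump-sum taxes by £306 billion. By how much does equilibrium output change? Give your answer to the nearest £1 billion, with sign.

+£227 billion

MPC = ΔC/ΔYd = (648.02 − 476)/(1,050 − 684) = 172.02/366 = 0.47.
A lump-sum tax change of −£306 billion shifts disposable income by +£306 billion; first-round consumption changes by −c × ΔT = −0.47 × (−£306 billion) = +£143.82 billion.
Expenditure multiplier = 1/(1 − c(1−t)) = 1/(1 − 0.47×0.78) = 1/0.6334 ≈ 1.579.
The tax multiplier is −c × k ≈ −0.742, so ΔY = k × (−c·ΔT) = (+£143.82 billion) / 0.6334 ≈ +£227 billion.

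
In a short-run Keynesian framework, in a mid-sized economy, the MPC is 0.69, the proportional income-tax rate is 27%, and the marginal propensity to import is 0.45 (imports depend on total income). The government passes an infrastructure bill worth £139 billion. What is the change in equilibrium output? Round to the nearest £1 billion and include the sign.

+£147 billion

Government-spending multiplier = 1/(1 − c(1−t) + m) = 1/(1 − 0.69×0.73 + 0.45) = 1/0.9463 ≈ 1.057.
ΔY = k × ΔG = (+£139 billion) / 0.9463 ≈ +£147 billion.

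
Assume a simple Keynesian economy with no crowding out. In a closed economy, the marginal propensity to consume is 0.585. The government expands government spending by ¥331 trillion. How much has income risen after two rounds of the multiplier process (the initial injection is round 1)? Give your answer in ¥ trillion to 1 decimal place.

¥524.6 trillion

Round 1 adds ΔG = ¥331 trillion; each later round is MPC = 0.585 times the previous.
After 2 rounds: 331 + 193.635 = ΔG·(1 − c^2)/(1 − c) = 331 × (1 − 0.342225)/0.415 ≈ ¥524.6 trillion.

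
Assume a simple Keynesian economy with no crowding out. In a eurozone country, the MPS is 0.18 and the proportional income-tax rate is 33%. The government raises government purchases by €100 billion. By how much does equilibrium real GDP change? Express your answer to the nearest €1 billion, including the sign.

+€222 billion

MPC = 1 − MPS = 1 − 0.18 = 0.82.
Expenditure multiplier = 1/(1 − c(1−t)) = 1/(1 − 0.82×0.67) = 1/0.4506 ≈ 2.219.
ΔY = k × ΔG = (+€100 billion) / 0.4506 ≈ +€222 billion.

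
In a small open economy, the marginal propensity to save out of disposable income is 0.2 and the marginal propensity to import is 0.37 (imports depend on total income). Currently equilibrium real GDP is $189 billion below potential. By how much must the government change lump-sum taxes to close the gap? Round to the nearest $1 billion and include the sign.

MPC = 1 − MPS = 1 − 0.2 = 0.8.
Spending multiplier = 1/(1 − c + m) = 1/(1 − 0.8 + 0.37) = 1/0.57 ≈ 1.754.
Tax multiplier = −c·k = −0.8/0.57 ≈ −1.404. Need ΔY = +$189 billion, so ΔT = ΔY/(−c·k) = −(+$189 billion) × 0.57 / 0.8 ≈ −$135 billion.
The government should cut lump-sum taxes by $135 billion.

−$135 billion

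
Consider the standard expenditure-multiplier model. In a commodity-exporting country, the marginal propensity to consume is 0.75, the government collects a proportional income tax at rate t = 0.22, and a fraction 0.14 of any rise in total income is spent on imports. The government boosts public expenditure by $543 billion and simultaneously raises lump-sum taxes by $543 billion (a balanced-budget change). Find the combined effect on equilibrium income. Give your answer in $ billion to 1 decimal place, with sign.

+$244.6 billion

Expenditure multiplier = 1/(1 − c(1−t) + m) = 1/(1 − 0.75×0.78 + 0.14) = 1/0.555 ≈ 1.802.
ΔG contributes k·ΔG = (+$543 billion) / 0.555 ≈ +$978.4 billion.
ΔT of +$543 billion changes first-round spending by −c·ΔT = −$407.25 billion, contributing k·(−c·ΔT) = (−$407.25 billion) / 0.555 ≈ −$733.8 billion.
Net ΔY = k(ΔG − c·ΔT) = (+$135.75 billion) / 0.555 ≈ +$244.6 billion.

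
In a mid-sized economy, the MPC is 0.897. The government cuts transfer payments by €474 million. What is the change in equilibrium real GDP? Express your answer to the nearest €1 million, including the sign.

The transfer change shifts disposable income by −€474 million, so first-round consumption changes by c·ΔTR = 0.897 × (−€474 million) = −€425.178 million.
Expenditure multiplier = 1/(1 − MPC) = 1/(1 − 0.897) = 1/0.103 ≈ 9.709.
The transfer multiplier is c × k ≈ 8.709, so ΔY = k × (c·ΔTR) = (−€425.178 million) / 0.103 ≈ −€4,128 million.

−€4,128 million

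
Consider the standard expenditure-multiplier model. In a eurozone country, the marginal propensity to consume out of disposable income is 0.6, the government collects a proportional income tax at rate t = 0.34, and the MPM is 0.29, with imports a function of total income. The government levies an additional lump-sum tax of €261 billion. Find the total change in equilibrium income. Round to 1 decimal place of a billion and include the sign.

A lump-sum tax change of +€261 billion shifts disposable income by −€261 billion; first-round consumption changes by −c × ΔT = −0.6 × (+€261 billion) = −€156.6 billion.
Expenditure multiplier = 1/(1 − c(1−t) + m) = 1/(1 − 0.6×0.66 + 0.29) = 1/0.894 ≈ 1.119.
The tax multiplier is −c × k ≈ −0.671, so ΔY = k × (−c·ΔT) = (−€156.6 billion) / 0.894 ≈ −€175.2 billion.

−€175.2 billion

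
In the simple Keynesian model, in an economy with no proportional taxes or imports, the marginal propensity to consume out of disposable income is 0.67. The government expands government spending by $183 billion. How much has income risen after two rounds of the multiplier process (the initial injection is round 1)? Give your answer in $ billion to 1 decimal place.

Round 1 adds ΔG = $183 billion; each later round is MPC = 0.67 times the previous.
After 2 rounds: 183 + 122.61 = ΔG·(1 − c^2)/(1 − c) = 183 × (1 − 0.4489)/0.33 ≈ $305.6 billion.

$305.6 billion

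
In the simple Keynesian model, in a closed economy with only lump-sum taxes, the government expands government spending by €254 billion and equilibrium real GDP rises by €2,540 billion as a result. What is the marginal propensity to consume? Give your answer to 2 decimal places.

0.90

Implied spending multiplier k = ΔY/ΔG = 2,540/254 = 10.
Since k = 1/(1 − MPC), MPC = 1 − 1/k = 1 − ΔG/ΔY = 1 − 254/2,540 = 0.90.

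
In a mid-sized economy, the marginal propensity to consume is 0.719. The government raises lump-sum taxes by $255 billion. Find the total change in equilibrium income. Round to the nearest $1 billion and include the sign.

−$652 billion

A lump-sum tax change of +$255 billion shifts disposable income by −$255 billion; first-round consumption changes by −c × ΔT = −0.719 × (+$255 billion) = −$183.345 billion.
Expenditure multiplier = 1/(1 − MPC) = 1/(1 − 0.719) = 1/0.281 ≈ 3.559.
The tax multiplier is −c × k ≈ −2.559, so ΔY = k × (−c·ΔT) = (−$183.345 billion) / 0.281 ≈ −$652 billion.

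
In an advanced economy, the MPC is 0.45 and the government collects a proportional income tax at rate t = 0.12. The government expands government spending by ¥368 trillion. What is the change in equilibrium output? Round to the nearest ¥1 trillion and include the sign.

Spending multiplier = 1/(1 − c(1−t)) = 1/(1 − 0.45×0.88) = 1/0.604 ≈ 1.656.
ΔY = k × ΔG = (+¥368 trillion) / 0.604 ≈ +¥609 trillion.

+¥609 trillion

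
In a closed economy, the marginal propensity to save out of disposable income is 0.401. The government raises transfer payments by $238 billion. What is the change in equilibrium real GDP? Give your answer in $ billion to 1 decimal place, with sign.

+$355.5 billion

MPC = 1 − MPS = 1 − 0.401 = 0.599.
The transfer change shifts disposable income by +$238 billion, so first-round consumption changes by c·ΔTR = 0.599 × (+$238 billion) = +$142.562 billion.
Expenditure multiplier = 1/(1 − MPC) = 1/(1 − 0.599) = 1/0.401 ≈ 2.494.
The transfer multiplier is c × k ≈ 1.494, so ΔY = k × (c·ΔTR) = (+$142.562 billion) / 0.401 ≈ +$355.5 billion.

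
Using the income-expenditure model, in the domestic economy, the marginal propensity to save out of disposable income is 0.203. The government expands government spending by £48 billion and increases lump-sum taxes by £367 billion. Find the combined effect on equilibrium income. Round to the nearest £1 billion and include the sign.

−£1,204 billion

MPC = 1 − MPS = 1 − 0.203 = 0.797.
Expenditure multiplier = 1/(1 − MPC) = 1/(1 − 0.797) = 1/0.203 ≈ 4.926.
ΔG contributes k·ΔG = (+£48 billion) / 0.203 ≈ +£236.5 billion.
ΔT of +£367 billion changes first-round spending by −c·ΔT = −£292.499 billion, contributing k·(−c·ΔT) = (−£292.499 billion) / 0.203 ≈ −£1,440.9 billion.
Net ΔY = k(ΔG − c·ΔT) = (−£244.499 billion) / 0.203 ≈ −£1,204 billion.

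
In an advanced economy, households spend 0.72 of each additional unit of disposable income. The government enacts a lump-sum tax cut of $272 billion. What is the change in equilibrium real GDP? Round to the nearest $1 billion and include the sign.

A lump-sum tax change of −$272 billion shifts disposable income by +$272 billion; first-round consumption changes by −c × ΔT = −0.72 × (−$272 billion) = +$195.84 billion.
Expenditure multiplier = 1/(1 − MPC) = 1/(1 − 0.72) = 1/0.28 ≈ 3.571.
The tax multiplier is −c × k ≈ −2.571, so ΔY = k × (−c·ΔT) = (+$195.84 billion) / 0.28 ≈ +$699 billion.

+$699 billion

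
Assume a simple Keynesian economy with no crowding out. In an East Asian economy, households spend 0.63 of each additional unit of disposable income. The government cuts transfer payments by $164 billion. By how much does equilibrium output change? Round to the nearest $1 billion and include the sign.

The transfer change shifts disposable income by −$164 billion, so first-round consumption changes by c·ΔTR = 0.63 × (−$164 billion) = −$103.32 billion.
Expenditure multiplier = 1/(1 − MPC) = 1/(1 − 0.63) = 1/0.37 ≈ 2.703.
The transfer multiplier is c × k ≈ 1.703, so ΔY = k × (c·ΔTR) = (−$103.32 billion) / 0.37 ≈ −$279 billion.

−$279 billion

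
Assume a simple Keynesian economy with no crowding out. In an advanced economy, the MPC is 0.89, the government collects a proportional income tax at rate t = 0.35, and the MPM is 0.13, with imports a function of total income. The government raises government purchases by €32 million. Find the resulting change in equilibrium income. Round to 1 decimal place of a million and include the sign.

Expenditure multiplier = 1/(1 − c(1−t) + m) = 1/(1 − 0.89×0.65 + 0.13) = 1/0.5515 ≈ 1.813.
ΔY = k × ΔG = (+€32 million) / 0.5515 ≈ +€58 million.

+€58.0 million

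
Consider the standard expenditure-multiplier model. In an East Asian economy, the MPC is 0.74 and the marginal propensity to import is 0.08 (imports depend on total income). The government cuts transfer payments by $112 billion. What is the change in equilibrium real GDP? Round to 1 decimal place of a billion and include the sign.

−$243.8 billion

The transfer change shifts disposable income by −$112 billion, so first-round consumption changes by c·ΔTR = 0.74 × (−$112 billion) = −$82.88 billion.
Expenditure multiplier = 1/(1 − c + m) = 1/(1 − 0.74 + 0.08) = 1/0.34 ≈ 2.941.
The transfer multiplier is c × k ≈ 2.176, so ΔY = k × (c·ΔTR) = (−$82.88 billion) / 0.34 ≈ −$243.8 billion.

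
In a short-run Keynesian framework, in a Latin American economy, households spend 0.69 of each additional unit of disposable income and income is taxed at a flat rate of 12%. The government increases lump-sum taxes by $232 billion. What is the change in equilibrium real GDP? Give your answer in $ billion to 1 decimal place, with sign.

−$407.5 billion

A lump-sum tax change of +$232 billion shifts disposable income by −$232 billion; first-round consumption changes by −c × ΔT = −0.69 × (+$232 billion) = −$160.08 billion.
Expenditure multiplier = 1/(1 − c(1−t)) = 1/(1 − 0.69×0.88) = 1/0.3928 ≈ 2.546.
The tax multiplier is −c × k ≈ −1.757, so ΔY = k × (−c·ΔT) = (−$160.08 billion) / 0.3928 ≈ −$407.5 billion.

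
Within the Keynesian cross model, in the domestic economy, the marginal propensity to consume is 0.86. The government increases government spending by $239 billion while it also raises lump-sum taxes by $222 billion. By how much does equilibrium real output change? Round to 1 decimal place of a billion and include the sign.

Expenditure multiplier = 1/(1 − MPC) = 1/(1 − 0.86) = 1/0.14 ≈ 7.143.
ΔG contributes k·ΔG = (+$239 billion) / 0.14 ≈ +$1,707.1 billion.
ΔT of +$222 billion changes first-round spending by −c·ΔT = −$190.92 billion, contributing k·(−c·ΔT) = (−$190.92 billion) / 0.14 ≈ −$1,363.7 billion.
Net ΔY = k(ΔG − c·ΔT) = (+$48.08 billion) / 0.14 ≈ +$343.4 billion.

+$343.4 billion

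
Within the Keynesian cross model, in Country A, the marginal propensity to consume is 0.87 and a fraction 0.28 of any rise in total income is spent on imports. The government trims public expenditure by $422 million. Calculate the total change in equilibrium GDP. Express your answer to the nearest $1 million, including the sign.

−$1,029 million

Government-spending multiplier = 1/(1 − c + m) = 1/(1 − 0.87 + 0.28) = 1/0.41 ≈ 2.439.
ΔY = k × ΔG = (−$422 million) / 0.41 ≈ −$1,029 million.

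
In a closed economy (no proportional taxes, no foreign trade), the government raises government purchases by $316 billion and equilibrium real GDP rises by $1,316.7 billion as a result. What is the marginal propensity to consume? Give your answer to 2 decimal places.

Implied spending multiplier k = ΔY/ΔG = 1,316.7/316 ≈ 4.1668.
Since k = 1/(1 − MPC), MPC = 1 − 1/k = 1 − ΔG/ΔY = 1 − 316/1,316.7 ≈ 0.76.

0.76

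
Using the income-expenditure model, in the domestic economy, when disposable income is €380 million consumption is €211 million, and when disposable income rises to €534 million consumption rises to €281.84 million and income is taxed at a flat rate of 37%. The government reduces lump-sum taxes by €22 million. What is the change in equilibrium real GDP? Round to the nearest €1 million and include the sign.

MPC = ΔC/ΔYd = (281.84 − 211)/(534 − 380) = 70.84/154 = 0.46.
A lump-sum tax change of −€22 million shifts disposable income by +€22 million; first-round consumption changes by −c × ΔT = −0.46 × (−€22 million) = +€10.12 million.
Expenditure multiplier = 1/(1 − c(1−t)) = 1/(1 − 0.46×0.63) = 1/0.7102 ≈ 1.408.
The tax multiplier is −c × k ≈ −0.648, so ΔY = k × (−c·ΔT) = (+€10.12 million) / 0.7102 ≈ +€14 million.

+€14 million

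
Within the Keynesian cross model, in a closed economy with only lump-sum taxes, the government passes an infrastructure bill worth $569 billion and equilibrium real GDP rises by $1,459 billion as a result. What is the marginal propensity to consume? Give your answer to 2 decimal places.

Implied spending multiplier k = ΔY/ΔG = 1,459/569 ≈ 2.5641.
Since k = 1/(1 − MPC), MPC = 1 − 1/k = 1 − ΔG/ΔY = 1 − 569/1,459 ≈ 0.61.

0.61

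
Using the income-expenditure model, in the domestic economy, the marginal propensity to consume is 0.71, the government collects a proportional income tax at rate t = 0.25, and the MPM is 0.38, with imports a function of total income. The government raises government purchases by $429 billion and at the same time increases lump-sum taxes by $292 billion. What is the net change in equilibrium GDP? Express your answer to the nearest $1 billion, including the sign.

+$262 billion

Expenditure multiplier = 1/(1 − c(1−t) + m) = 1/(1 − 0.71×0.75 + 0.38) = 1/0.8475 ≈ 1.18.
ΔG contributes k·ΔG = (+$429 billion) / 0.8475 ≈ +$506.2 billion.
ΔT of +$292 billion changes first-round spending by −c·ΔT = −$207.32 billion, contributing k·(−c·ΔT) = (−$207.32 billion) / 0.8475 ≈ −$244.6 billion.
Net ΔY = k(ΔG − c·ΔT) = (+$221.68 billion) / 0.8475 ≈ +$262 billion.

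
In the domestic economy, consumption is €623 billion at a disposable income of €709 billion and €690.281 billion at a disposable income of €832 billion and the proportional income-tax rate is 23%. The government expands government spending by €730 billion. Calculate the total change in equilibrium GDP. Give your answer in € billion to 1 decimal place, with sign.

MPC = ΔC/ΔYd = (690.281 − 623)/(832 − 709) = 67.281/123 = 0.547.
Expenditure multiplier = 1/(1 − c(1−t)) = 1/(1 − 0.547×0.77) = 1/0.57881 ≈ 1.728.
ΔY = k × ΔG = (+€730 billion) / 0.57881 ≈ +€1,261.2 billion.

+€1,261.2 billion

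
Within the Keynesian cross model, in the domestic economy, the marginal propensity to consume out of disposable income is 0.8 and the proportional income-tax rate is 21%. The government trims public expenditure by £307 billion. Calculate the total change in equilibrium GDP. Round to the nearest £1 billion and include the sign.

Government-spending multiplier = 1/(1 − c(1−t)) = 1/(1 − 0.8×0.79) = 1/0.368 ≈ 2.717.
ΔY = k × ΔG = (−£307 billion) / 0.368 ≈ −£834 billion.

−£834 billion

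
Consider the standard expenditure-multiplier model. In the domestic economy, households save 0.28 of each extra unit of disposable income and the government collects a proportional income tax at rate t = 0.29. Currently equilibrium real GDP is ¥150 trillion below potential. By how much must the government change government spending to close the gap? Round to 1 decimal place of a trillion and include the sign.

MPC = 1 − MPS = 1 − 0.28 = 0.72.
Spending multiplier = 1/(1 − c(1−t)) = 1/(1 − 0.72×0.71) = 1/0.4888 ≈ 2.046.
Need ΔY = +¥150 trillion, so ΔG = ΔY/k = (+¥150 trillion) × 0.4888 ≈ +¥73.3 trillion.
The government should increase government spending by ¥73.3 trillion.

+¥73.3 trillion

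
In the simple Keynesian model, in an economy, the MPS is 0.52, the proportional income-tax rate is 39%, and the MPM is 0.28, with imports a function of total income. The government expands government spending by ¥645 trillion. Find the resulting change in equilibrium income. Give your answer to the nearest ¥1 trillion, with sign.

+¥653 trillion

MPC = 1 − MPS = 1 − 0.52 = 0.48.
Government-spending multiplier = 1/(1 − c(1−t) + m) = 1/(1 − 0.48×0.61 + 0.28) = 1/0.9872 ≈ 1.013.
ΔY = k × ΔG = (+¥645 trillion) / 0.9872 ≈ +¥653 trillion.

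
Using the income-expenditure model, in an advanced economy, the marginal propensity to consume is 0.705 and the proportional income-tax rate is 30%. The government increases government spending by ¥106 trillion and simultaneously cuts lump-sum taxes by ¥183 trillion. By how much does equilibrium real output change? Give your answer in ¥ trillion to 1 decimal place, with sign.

+¥464.0 trillion

Expenditure multiplier = 1/(1 − c(1−t)) = 1/(1 − 0.705×0.7) = 1/0.5065 ≈ 1.974.
ΔG contributes k·ΔG = (+¥106 trillion) / 0.5065 ≈ +¥209.3 trillion.
ΔT of −¥183 trillion changes first-round spending by −c·ΔT = +¥129.015 trillion, contributing k·(−c·ΔT) = (+¥129.015 trillion) / 0.5065 ≈ +¥254.7 trillion.
Net ΔY = k(ΔG − c·ΔT) = (+¥235.015 trillion) / 0.5065 ≈ +¥464 trillion.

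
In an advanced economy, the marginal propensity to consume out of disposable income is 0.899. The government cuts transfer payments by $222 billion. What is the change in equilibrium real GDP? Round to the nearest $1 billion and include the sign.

−$1,976 billion

The transfer change shifts disposable income by −$222 billion, so first-round consumption changes by c·ΔTR = 0.899 × (−$222 billion) = −$199.578 billion.
Expenditure multiplier = 1/(1 − MPC) = 1/(1 − 0.899) = 1/0.101 ≈ 9.901.
The transfer multiplier is c × k ≈ 8.901, so ΔY = k × (c·ΔTR) = (−$199.578 billion) / 0.101 ≈ −$1,976 billion.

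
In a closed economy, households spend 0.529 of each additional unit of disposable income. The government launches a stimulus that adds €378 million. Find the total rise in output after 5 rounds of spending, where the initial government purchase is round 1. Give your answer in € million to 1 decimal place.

Round 1 adds ΔG = €378 million; each later round is MPC = 0.529 times the previous.
After 5 rounds: 378 + 199.962 + 105.779898 + 55.957566042 + 29.601552436218 = ΔG·(1 − c^5)/(1 − c) = 378 × (1 − 0.041426511213649)/0.471 ≈ €769.3 million.

€769.3 million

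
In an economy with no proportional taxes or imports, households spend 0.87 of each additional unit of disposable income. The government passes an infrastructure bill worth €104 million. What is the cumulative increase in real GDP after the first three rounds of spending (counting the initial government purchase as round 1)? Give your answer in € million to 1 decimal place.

€273.2 million

Round 1 adds ΔG = €104 million; each later round is MPC = 0.87 times the previous.
After 3 rounds: 104 + 90.48 + 78.7176 = ΔG·(1 − c^3)/(1 − c) = 104 × (1 − 0.658503)/0.13 ≈ €273.2 million.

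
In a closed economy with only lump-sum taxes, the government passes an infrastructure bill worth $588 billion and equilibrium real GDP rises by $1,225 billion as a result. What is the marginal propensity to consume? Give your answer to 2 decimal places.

0.52

Implied spending multiplier k = ΔY/ΔG = 1,225/588 ≈ 2.0833.
Since k = 1/(1 − MPC), MPC = 1 − 1/k = 1 − ΔG/ΔY = 1 − 588/1,225 = 0.52.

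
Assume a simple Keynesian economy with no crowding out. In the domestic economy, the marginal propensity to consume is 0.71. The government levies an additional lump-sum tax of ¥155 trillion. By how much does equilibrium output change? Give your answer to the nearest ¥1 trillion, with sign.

A lump-sum tax change of +¥155 trillion shifts disposable income by −¥155 trillion; first-round consumption changes by −c × ΔT = −0.71 × (+¥155 trillion) = −¥110.05 trillion.
Expenditure multiplier = 1/(1 − MPC) = 1/(1 − 0.71) = 1/0.29 ≈ 3.448.
The tax multiplier is −c × k ≈ −2.448, so ΔY = k × (−c·ΔT) = (−¥110.05 trillion) / 0.29 ≈ −¥379 trillion.

−¥379 trillion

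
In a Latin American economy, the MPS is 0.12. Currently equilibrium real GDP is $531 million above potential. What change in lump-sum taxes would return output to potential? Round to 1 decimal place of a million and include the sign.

MPC = 1 − MPS = 1 − 0.12 = 0.88.
Spending multiplier = 1/(1 − MPC) = 1/(1 − 0.88) = 1/0.12 ≈ 8.333.
Tax multiplier = −c·k = −0.88/0.12 ≈ −7.333. Need ΔY = −$531 million, so ΔT = ΔY/(−c·k) = −(−$531 million) × 0.12 / 0.88 ≈ +$72.4 million.
The government should raise lump-sum taxes by $72.4 million.

+$72.4 million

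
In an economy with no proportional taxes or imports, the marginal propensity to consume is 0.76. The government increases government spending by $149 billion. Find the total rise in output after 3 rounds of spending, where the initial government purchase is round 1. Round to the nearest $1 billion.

Round 1 adds ΔG = $149 billion; each later round is MPC = 0.76 times the previous.
After 3 rounds: 149 + 113.24 + 86.0624 = ΔG·(1 − c^3)/(1 − c) = 149 × (1 − 0.438976)/0.24 ≈ $348 billion.

$348 billion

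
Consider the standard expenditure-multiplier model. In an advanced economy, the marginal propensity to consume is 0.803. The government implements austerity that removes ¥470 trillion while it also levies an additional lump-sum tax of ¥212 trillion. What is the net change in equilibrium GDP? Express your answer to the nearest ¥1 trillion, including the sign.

−¥3,250 trillion

Expenditure multiplier = 1/(1 − MPC) = 1/(1 − 0.803) = 1/0.197 ≈ 5.076.
ΔG contributes k·ΔG = (−¥470 trillion) / 0.197 ≈ −¥2,385.8 trillion.
ΔT of +¥212 trillion changes first-round spending by −c·ΔT = −¥170.236 trillion, contributing k·(−c·ΔT) = (−¥170.236 trillion) / 0.197 ≈ −¥864.1 trillion.
Net ΔY = k(ΔG − c·ΔT) = (−¥640.236 trillion) / 0.197 ≈ −¥3,250 trillion.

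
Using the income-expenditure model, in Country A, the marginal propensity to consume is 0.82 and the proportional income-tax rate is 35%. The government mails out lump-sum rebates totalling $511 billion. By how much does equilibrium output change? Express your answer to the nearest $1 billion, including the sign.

+$897 billion

A lump-sum tax change of −$511 billion shifts disposable income by +$511 billion; first-round consumption changes by −c × ΔT = −0.82 × (−$511 billion) = +$419.02 billion.
Expenditure multiplier = 1/(1 − c(1−t)) = 1/(1 − 0.82×0.65) = 1/0.467 ≈ 2.141.
The tax multiplier is −c × k ≈ −1.756, so ΔY = k × (−c·ΔT) = (+$419.02 billion) / 0.467 ≈ +$897 billion.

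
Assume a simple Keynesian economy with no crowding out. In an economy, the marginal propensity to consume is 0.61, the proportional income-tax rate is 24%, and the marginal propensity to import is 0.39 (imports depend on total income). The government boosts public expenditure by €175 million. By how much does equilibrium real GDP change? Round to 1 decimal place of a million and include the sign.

+€188.9 million

Expenditure multiplier = 1/(1 − c(1−t) + m) = 1/(1 − 0.61×0.76 + 0.39) = 1/0.9264 ≈ 1.079.
ΔY = k × ΔG = (+€175 million) / 0.9264 ≈ +€188.9 million.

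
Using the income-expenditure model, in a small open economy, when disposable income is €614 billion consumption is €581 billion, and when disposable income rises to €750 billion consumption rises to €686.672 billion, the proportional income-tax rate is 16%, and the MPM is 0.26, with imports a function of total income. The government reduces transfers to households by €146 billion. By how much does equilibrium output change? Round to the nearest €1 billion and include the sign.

−€187 billion

MPC = ΔC/ΔYd = (686.672 − 581)/(750 − 614) = 105.672/136 = 0.777.
The transfer change shifts disposable income by −€146 billion, so first-round consumption changes by c·ΔTR = 0.777 × (−€146 billion) = −€113.442 billion.
Expenditure multiplier = 1/(1 − c(1−t) + m) = 1/(1 − 0.777×0.84 + 0.26) = 1/0.60732 ≈ 1.647.
The transfer multiplier is c × k ≈ 1.279, so ΔY = k × (c·ΔTR) = (−€113.442 billion) / 0.60732 ≈ −€187 billion.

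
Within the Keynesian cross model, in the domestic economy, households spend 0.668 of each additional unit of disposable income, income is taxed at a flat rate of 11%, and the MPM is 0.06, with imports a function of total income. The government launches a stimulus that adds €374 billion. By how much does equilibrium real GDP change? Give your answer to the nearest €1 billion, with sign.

Expenditure multiplier = 1/(1 − c(1−t) + m) = 1/(1 − 0.668×0.89 + 0.06) = 1/0.46548 ≈ 2.148.
ΔY = k × ΔG = (+€374 billion) / 0.46548 ≈ +€803 billion.

+€803 billion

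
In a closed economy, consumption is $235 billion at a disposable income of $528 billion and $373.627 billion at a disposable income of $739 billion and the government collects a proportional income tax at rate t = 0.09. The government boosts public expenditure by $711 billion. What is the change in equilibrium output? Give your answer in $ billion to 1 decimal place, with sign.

+$1,768.1 billion

MPC = ΔC/ΔYd = (373.627 − 235)/(739 − 528) = 138.627/211 = 0.657.
Expenditure multiplier = 1/(1 − c(1−t)) = 1/(1 − 0.657×0.91) = 1/0.40213 ≈ 2.487.
ΔY = k × ΔG = (+$711 billion) / 0.40213 ≈ +$1,768.1 billion.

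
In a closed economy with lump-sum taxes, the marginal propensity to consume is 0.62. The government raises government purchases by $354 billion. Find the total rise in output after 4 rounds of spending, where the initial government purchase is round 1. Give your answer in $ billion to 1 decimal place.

$793.9 billion

Round 1 adds ΔG = $354 billion; each later round is MPC = 0.62 times the previous.
After 4 rounds: 354 + 219.48 + 136.0776 + 84.368112 = ΔG·(1 − c^4)/(1 − c) = 354 × (1 − 0.14776336)/0.38 ≈ $793.9 billion.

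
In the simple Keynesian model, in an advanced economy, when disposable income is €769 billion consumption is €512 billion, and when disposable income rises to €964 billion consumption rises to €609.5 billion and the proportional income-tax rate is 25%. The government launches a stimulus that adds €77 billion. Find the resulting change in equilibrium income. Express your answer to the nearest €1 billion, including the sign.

+€123 billion

MPC = ΔC/ΔYd = (609.5 − 512)/(964 − 769) = 97.5/195 = 0.5.
Expenditure multiplier = 1/(1 − c(1−t)) = 1/(1 − 0.5×0.75) = 1/0.625 = 1.6.
ΔY = k × ΔG = (+€77 billion) / 0.625 ≈ +€123 billion.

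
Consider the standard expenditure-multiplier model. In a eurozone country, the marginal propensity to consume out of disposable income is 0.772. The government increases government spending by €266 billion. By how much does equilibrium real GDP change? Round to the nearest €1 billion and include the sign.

+€1,167 billion

Spending multiplier = 1/(1 − MPC) = 1/(1 − 0.772) = 1/0.228 ≈ 4.386.
ΔY = k × ΔG = (+€266 billion) / 0.228 ≈ +€1,167 billion.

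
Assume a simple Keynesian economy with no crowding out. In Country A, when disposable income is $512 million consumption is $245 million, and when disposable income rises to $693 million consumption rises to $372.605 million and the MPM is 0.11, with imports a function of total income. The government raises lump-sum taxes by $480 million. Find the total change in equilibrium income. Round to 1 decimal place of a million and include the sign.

MPC = ΔC/ΔYd = (372.605 − 245)/(693 − 512) = 127.605/181 = 0.705.
A lump-sum tax change of +$480 million shifts disposable income by −$480 million; first-round consumption changes by −c × ΔT = −0.705 × (+$480 million) = −$338.4 million.
Expenditure multiplier = 1/(1 − c + m) = 1/(1 − 0.705 + 0.11) = 1/0.405 ≈ 2.469.
The tax multiplier is −c × k ≈ −1.741, so ΔY = k × (−c·ΔT) = (−$338.4 million) / 0.405 ≈ −$835.6 million.

−$835.6 million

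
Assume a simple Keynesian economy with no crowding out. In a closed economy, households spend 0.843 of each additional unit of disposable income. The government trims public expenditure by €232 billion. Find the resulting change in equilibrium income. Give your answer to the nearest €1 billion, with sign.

Spending multiplier = 1/(1 − MPC) = 1/(1 − 0.843) = 1/0.157 ≈ 6.369.
ΔY = k × ΔG = (−€232 billion) / 0.157 ≈ −€1,478 billion.

−€1,478 billion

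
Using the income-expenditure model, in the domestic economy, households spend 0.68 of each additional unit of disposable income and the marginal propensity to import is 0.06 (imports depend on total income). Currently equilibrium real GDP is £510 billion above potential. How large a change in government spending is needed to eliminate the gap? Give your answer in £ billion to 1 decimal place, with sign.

Spending multiplier = 1/(1 − c + m) = 1/(1 − 0.68 + 0.06) = 1/0.38 ≈ 2.632.
Need ΔY = −£510 billion, so ΔG = ΔY/k = (−£510 billion) × 0.38 = −£193.8 billion.
The government should cut government spending by £193.8 billion.

−£193.8 billion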